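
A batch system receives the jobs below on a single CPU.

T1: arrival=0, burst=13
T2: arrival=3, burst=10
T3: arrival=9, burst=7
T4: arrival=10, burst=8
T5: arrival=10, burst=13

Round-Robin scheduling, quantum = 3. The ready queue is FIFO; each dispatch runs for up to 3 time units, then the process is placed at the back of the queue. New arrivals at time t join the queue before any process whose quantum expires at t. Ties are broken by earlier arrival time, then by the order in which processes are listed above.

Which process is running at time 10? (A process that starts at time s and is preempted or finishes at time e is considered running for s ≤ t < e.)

T2

Gantt: | T1 0-3 | T2 3-6 | T1 6-9 | T2 9-12 | T3 12-15 | T1 15-18 | T4 18-21 | T5 21-24 | T2 24-27 | T3 27-30 | T1 30-33 | T4 33-36 | T5 36-39 | T2 39-40 | T3 40-41 | T1 41-42 | T4 42-44 | T5 44-51 |
Completion: T1=42  T2=40  T3=41  T4=44  T5=51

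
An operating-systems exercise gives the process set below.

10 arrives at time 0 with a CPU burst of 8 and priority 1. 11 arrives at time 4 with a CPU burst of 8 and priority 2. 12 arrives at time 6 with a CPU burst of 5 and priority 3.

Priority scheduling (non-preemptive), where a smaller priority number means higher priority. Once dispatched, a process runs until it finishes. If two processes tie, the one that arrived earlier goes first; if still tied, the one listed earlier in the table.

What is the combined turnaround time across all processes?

Schedule: | 10 0-8 | 11 8-16 | 12 16-21 |
Completion: 10=8  11=16  12=21
Turnaround (C−A): 10=8  11=12  12=15
Turnaround = completion − arrival: 10=8, 11=12, 12=15
Total turnaround = 8 + 12 + 15 = 35

35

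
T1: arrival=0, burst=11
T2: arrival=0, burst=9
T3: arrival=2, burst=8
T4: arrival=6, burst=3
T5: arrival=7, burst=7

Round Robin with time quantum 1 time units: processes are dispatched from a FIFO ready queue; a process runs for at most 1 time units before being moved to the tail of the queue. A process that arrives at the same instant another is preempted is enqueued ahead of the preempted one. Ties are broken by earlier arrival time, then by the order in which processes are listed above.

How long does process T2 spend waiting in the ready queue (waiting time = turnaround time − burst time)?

26

Timeline: | T1 0-1 | T2 1-2 | T1 2-3 | T3 3-4 | T2 4-5 | T1 5-6 | T3 6-7 | T2 7-8 | T4 8-9 | T1 9-10 | T5 10-11 | T3 11-12 | T2 12-13 | T4 13-14 | T1 14-15 | T5 15-16 | T3 16-17 | T2 17-18 | T4 18-19 | T1 19-20 | T5 20-21 | T3 21-22 | T2 22-23 | T1 23-24 | T5 24-25 | T3 25-26 | T2 26-27 | T1 27-28 | T5 28-29 | T3 29-30 | T2 30-31 | T1 31-32 | T5 32-33 | T3 33-34 | T2 34-35 | T1 35-36 | T5 36-37 | T1 37-38 |
Completion: T1=38  T2=35  T3=34  T4=19  T5=37
Turnaround (C−A): T1=38  T2=35  T3=32  T4=13  T5=30
Waiting(T2) = turnaround − burst = 35 − 9 = 26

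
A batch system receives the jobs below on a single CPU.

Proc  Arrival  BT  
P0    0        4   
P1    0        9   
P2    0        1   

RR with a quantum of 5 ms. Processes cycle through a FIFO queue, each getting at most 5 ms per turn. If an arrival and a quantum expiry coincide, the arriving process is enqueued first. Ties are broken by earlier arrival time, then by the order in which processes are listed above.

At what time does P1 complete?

Gantt: | P0 0-4 | P1 4-9 | P2 9-10 | P1 10-14 |
Completion: P0=4  P1=14  P2=10

14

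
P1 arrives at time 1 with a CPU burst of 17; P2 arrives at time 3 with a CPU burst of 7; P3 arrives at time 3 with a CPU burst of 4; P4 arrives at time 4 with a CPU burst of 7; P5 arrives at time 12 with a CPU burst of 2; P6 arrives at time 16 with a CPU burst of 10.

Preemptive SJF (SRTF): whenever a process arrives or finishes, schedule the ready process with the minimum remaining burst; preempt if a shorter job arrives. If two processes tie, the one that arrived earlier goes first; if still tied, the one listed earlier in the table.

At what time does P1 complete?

Gantt: | idle 0-1 | P1 1-3 | P3 3-7 | P2 7-14 | P5 14-16 | P4 16-23 | P6 23-33 | P1 33-48 |
Completion: P1=48  P2=14  P3=7  P4=23  P5=16  P6=33

48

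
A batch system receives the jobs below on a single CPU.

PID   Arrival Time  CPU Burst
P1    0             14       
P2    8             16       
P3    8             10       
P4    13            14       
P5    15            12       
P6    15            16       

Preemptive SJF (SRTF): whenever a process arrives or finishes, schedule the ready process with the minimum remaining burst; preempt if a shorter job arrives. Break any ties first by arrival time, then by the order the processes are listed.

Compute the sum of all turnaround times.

213

Gantt: | P1 0-14 | P3 14-24 | P5 24-36 | P4 36-50 | P2 50-66 | P6 66-82 |
Completion: P1=14  P2=66  P3=24  P4=50  P5=36  P6=82
Turnaround = completion − arrival: P1=14, P2=58, P3=16, P4=37, P5=21, P6=67
Total turnaround = 14 + 58 + 16 + 37 + 21 + 67 = 213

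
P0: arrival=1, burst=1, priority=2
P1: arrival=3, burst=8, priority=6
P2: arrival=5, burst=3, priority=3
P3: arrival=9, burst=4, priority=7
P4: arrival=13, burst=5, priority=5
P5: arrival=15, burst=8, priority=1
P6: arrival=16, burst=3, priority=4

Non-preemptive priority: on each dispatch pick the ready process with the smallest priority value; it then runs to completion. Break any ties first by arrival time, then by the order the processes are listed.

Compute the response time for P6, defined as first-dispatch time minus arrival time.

Timeline: | idle 0-1 | P0 1-2 | idle 2-3 | P1 3-11 | P2 11-14 | P4 14-19 | P5 19-27 | P6 27-30 | P3 30-34 |
Completion: P0=2  P1=11  P2=14  P3=34  P4=19  P5=27  P6=30
Turnaround (C−A): P0=1  P1=8  P2=9  P3=25  P4=6  P5=12  P6=14
Response(P6) = first start − arrival = 27 − 16 = 11

11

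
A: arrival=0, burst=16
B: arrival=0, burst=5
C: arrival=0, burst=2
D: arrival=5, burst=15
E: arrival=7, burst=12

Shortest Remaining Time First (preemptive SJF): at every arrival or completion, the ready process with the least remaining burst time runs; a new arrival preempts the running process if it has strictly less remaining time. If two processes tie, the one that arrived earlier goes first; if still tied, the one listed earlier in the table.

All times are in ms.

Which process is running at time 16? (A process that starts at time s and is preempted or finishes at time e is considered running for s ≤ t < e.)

Schedule: | C 0-2 | B 2-7 | E 7-19 | D 19-34 | A 34-50 |
Completion: A=50  B=7  C=2  D=34  E=19
Turnaround (C−A): A=50  B=7  C=2  D=29  E=12

E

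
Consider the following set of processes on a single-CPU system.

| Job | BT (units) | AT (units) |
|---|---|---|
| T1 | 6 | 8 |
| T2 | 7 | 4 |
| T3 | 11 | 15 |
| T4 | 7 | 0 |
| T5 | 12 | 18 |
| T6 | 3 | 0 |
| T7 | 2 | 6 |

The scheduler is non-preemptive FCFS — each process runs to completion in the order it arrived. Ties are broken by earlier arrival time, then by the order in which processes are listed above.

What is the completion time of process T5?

48

Schedule: | T4 0-7 | T6 7-10 | T2 10-17 | T7 17-19 | T1 19-25 | T3 25-36 | T5 36-48 |
Completion: T1=25  T2=17  T3=36  T4=7  T5=48  T6=10  T7=19
Turnaround (C−A): T1=17  T2=13  T3=21  T4=7  T5=30  T6=10  T7=13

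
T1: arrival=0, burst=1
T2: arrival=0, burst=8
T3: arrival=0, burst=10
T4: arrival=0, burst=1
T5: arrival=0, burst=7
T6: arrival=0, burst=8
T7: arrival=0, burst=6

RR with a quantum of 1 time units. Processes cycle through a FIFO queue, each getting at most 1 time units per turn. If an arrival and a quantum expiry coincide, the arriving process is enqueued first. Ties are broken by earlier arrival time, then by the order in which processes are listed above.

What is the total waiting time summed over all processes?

148

Gantt: | T1 0-1 | T2 1-2 | T3 2-3 | T4 3-4 | T5 4-5 | T6 5-6 | T7 6-7 | T2 7-8 | T3 8-9 | T5 9-10 | T6 10-11 | T7 11-12 | T2 12-13 | T3 13-14 | T5 14-15 | T6 15-16 | T7 16-17 | T2 17-18 | T3 18-19 | T5 19-20 | T6 20-21 | T7 21-22 | T2 22-23 | T3 23-24 | T5 24-25 | T6 25-26 | T7 26-27 | T2 27-28 | T3 28-29 | T5 29-30 | T6 30-31 | T7 31-32 | T2 32-33 | T3 33-34 | T5 34-35 | T6 35-36 | T2 36-37 | T3 37-38 | T6 38-39 | T3 39-41 |
Completion: T1=1  T2=37  T3=41  T4=4  T5=35  T6=39  T7=32
Turnaround (C−A): T1=1  T2=37  T3=41  T4=4  T5=35  T6=39  T7=32
Waiting = turnaround − burst: T1=0, T2=29, T3=31, T4=3, T5=28, T6=31, T7=26
Total waiting = 0 + 29 + 31 + 3 + 28 + 31 + 26 = 148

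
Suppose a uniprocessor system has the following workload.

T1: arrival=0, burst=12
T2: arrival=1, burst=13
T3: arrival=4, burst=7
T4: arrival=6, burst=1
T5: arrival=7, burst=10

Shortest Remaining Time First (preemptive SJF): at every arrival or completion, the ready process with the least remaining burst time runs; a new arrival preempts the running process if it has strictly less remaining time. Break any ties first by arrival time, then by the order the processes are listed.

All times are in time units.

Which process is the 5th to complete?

Timeline: | T1 0-4 | T3 4-6 | T4 6-7 | T3 7-12 | T1 12-20 | T5 20-30 | T2 30-43 |
Completion: T1=20  T2=43  T3=12  T4=7  T5=30
Finish order: T4 → T3 → T1 → T5 → T2

T2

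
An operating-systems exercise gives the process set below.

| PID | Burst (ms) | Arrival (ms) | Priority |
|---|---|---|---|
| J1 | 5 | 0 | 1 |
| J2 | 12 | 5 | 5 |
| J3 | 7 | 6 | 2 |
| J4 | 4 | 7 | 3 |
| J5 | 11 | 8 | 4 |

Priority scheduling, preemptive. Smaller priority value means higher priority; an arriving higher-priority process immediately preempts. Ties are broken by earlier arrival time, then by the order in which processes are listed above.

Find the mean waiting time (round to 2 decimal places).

Gantt: | J1 0-5 | J2 5-6 | J3 6-13 | J4 13-17 | J5 17-28 | J2 28-39 |
Completion: J1=5  J2=39  J3=13  J4=17  J5=28
Turnaround (C−A): J1=5  J2=34  J3=7  J4=10  J5=20
Waiting times: J1=0, J2=22, J3=0, J4=6, J5=9
Average waiting = (0+22+0+6+9) / 5 = 37/5 = 7.40

7.40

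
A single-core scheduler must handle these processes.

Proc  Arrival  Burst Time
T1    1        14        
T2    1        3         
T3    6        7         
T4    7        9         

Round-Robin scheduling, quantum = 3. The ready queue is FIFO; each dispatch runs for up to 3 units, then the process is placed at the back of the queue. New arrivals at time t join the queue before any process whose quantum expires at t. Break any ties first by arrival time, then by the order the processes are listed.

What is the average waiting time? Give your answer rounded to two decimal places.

13.50

Schedule: | idle 0-1 | T1 1-4 | T2 4-7 | T1 7-10 | T3 10-13 | T4 13-16 | T1 16-19 | T3 19-22 | T4 22-25 | T1 25-28 | T3 28-29 | T4 29-32 | T1 32-34 |
Completion: T1=34  T2=7  T3=29  T4=32
Turnaround (C−A): T1=33  T2=6  T3=23  T4=25
Waiting times: T1=19, T2=3, T3=16, T4=16
Average waiting = (19+3+16+16) / 4 = 54/4 = 13.50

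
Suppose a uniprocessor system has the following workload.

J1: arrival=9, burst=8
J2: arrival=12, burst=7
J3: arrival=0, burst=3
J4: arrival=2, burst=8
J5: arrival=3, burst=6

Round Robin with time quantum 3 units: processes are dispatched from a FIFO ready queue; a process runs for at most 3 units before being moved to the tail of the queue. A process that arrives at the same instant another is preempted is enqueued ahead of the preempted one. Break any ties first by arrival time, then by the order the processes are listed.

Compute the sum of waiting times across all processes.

Schedule: | J3 0-3 | J4 3-6 | J5 6-9 | J4 9-12 | J1 12-15 | J5 15-18 | J2 18-21 | J4 21-23 | J1 23-26 | J2 26-29 | J1 29-31 | J2 31-32 |
Completion: J1=31  J2=32  J3=3  J4=23  J5=18
Turnaround (C−A): J1=22  J2=20  J3=3  J4=21  J5=15
Waiting = turnaround − burst: J1=14, J2=13, J3=0, J4=13, J5=9
Total waiting = 14 + 13 + 0 + 13 + 9 = 49

49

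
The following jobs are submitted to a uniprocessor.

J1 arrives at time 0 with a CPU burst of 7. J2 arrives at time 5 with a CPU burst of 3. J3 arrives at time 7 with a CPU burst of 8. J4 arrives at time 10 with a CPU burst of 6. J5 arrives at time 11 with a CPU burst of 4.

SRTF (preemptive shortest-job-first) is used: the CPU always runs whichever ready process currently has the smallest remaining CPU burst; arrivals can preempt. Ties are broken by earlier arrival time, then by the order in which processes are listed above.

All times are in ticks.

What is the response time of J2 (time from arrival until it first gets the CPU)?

2

Schedule: | J1 0-7 | J2 7-10 | J4 10-11 | J5 11-15 | J4 15-20 | J3 20-28 |
Completion: J1=7  J2=10  J3=28  J4=20  J5=15
Turnaround (C−A): J1=7  J2=5  J3=21  J4=10  J5=4
Response(J2) = first start − arrival = 7 − 5 = 2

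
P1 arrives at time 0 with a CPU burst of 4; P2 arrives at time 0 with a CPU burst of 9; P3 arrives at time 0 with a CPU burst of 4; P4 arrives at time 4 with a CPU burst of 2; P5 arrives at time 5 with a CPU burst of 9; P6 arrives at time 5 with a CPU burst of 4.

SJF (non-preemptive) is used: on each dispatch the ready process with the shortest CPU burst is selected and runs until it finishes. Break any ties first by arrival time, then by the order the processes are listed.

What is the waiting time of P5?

Timeline: | P1 0-4 | P4 4-6 | P3 6-10 | P6 10-14 | P2 14-23 | P5 23-32 |
Completion: P1=4  P2=23  P3=10  P4=6  P5=32  P6=14
Turnaround (C−A): P1=4  P2=23  P3=10  P4=2  P5=27  P6=9
Waiting(P5) = turnaround − burst = 27 − 9 = 18

18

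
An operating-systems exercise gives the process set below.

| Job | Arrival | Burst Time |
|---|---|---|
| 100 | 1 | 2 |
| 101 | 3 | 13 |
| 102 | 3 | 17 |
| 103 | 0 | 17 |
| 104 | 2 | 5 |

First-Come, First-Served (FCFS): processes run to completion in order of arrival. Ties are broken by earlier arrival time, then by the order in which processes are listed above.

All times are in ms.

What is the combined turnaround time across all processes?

Timeline: | 103 0-17 | 100 17-19 | 104 19-24 | 101 24-37 | 102 37-54 |
Completion: 100=19  101=37  102=54  103=17  104=24
Turnaround = completion − arrival: 100=18, 101=34, 102=51, 103=17, 104=22
Total turnaround = 18 + 34 + 51 + 17 + 22 = 142

142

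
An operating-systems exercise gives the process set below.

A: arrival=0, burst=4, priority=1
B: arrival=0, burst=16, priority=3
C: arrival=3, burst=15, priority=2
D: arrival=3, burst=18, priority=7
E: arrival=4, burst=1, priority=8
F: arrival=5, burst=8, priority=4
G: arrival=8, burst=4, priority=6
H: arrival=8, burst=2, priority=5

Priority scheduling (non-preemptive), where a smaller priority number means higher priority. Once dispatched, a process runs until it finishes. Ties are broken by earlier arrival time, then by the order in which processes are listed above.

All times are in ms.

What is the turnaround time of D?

Timeline: | A 0-4 | C 4-19 | B 19-35 | F 35-43 | H 43-45 | G 45-49 | D 49-67 | E 67-68 |
Completion: A=4  B=35  C=19  D=67  E=68  F=43  G=49  H=45
Turnaround(D) = completion − arrival = 67 − 3 = 64

64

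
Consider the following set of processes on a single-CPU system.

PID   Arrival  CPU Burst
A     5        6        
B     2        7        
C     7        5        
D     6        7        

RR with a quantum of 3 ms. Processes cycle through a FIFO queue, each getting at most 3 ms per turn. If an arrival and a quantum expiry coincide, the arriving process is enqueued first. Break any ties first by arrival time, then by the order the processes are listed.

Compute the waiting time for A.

9

Timeline: | idle 0-2 | B 2-5 | A 5-8 | B 8-11 | D 11-14 | C 14-17 | A 17-20 | B 20-21 | D 21-24 | C 24-26 | D 26-27 |
Completion: A=20  B=21  C=26  D=27
Turnaround (C−A): A=15  B=19  C=19  D=21
Waiting(A) = turnaround − burst = 15 − 6 = 9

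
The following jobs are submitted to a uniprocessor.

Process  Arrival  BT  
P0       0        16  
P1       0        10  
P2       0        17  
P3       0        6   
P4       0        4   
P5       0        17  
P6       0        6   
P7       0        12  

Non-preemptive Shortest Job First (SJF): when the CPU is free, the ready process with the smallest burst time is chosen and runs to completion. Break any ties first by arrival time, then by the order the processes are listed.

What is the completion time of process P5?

88

Schedule: | P4 0-4 | P3 4-10 | P6 10-16 | P1 16-26 | P7 26-38 | P0 38-54 | P2 54-71 | P5 71-88 |
Completion: P0=54  P1=26  P2=71  P3=10  P4=4  P5=88  P6=16  P7=38
Turnaround (C−A): P0=54  P1=26  P2=71  P3=10  P4=4  P5=88  P6=16  P7=38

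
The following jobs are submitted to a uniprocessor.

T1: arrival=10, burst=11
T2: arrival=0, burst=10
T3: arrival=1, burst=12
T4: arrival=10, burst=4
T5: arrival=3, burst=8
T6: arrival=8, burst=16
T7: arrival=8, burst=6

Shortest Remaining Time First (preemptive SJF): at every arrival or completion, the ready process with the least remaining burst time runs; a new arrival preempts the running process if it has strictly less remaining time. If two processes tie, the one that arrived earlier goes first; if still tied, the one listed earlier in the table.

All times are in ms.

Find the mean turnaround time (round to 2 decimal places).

27.00

Schedule: | T2 0-10 | T4 10-14 | T7 14-20 | T5 20-28 | T1 28-39 | T3 39-51 | T6 51-67 |
Completion: T1=39  T2=10  T3=51  T4=14  T5=28  T6=67  T7=20
Turnaround (C−A): T1=29  T2=10  T3=50  T4=4  T5=25  T6=59  T7=12
Turnaround times: T1=29, T2=10, T3=50, T4=4, T5=25, T6=59, T7=12
Average turnaround = (29+10+50+4+25+59+12) / 7 = 189/7 = 27.00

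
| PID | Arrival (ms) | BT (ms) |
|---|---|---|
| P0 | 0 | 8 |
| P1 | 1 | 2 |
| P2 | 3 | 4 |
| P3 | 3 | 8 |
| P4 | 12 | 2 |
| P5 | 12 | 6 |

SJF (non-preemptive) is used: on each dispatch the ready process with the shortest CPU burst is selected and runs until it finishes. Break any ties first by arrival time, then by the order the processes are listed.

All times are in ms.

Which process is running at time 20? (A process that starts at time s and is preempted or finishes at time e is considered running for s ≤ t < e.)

Timeline: | P0 0-8 | P1 8-10 | P2 10-14 | P4 14-16 | P5 16-22 | P3 22-30 |
Completion: P0=8  P1=10  P2=14  P3=30  P4=16  P5=22

P5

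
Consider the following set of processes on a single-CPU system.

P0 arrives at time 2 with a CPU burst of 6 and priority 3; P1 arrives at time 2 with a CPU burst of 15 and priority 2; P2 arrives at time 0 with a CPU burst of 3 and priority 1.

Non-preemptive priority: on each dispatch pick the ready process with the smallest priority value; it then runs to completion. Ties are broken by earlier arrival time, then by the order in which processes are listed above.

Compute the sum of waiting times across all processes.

Timeline: | P2 0-3 | P1 3-18 | P0 18-24 |
Completion: P0=24  P1=18  P2=3
Turnaround (C−A): P0=22  P1=16  P2=3
Waiting = turnaround − burst: P0=16, P1=1, P2=0
Total waiting = 16 + 1 + 0 = 17

17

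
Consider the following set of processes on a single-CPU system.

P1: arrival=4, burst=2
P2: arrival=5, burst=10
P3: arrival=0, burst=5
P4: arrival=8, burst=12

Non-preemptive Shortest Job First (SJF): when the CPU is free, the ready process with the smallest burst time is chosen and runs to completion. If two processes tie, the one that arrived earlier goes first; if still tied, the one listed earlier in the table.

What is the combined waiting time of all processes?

12

Timeline: | P3 0-5 | P1 5-7 | P2 7-17 | P4 17-29 |
Completion: P1=7  P2=17  P3=5  P4=29
Waiting = turnaround − burst: P1=1, P2=2, P3=0, P4=9
Total waiting = 1 + 2 + 0 + 9 = 12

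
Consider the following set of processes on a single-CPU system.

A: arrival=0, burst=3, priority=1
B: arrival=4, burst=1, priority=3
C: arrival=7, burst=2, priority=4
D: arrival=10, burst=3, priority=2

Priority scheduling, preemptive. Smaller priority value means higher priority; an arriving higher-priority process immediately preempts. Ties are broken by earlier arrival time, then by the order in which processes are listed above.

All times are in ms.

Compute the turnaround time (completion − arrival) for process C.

2

Timeline: | A 0-3 | idle 3-4 | B 4-5 | idle 5-7 | C 7-9 | idle 9-10 | D 10-13 |
Completion: A=3  B=5  C=9  D=13
Turnaround (C−A): A=3  B=1  C=2  D=3
Turnaround(C) = completion − arrival = 9 − 7 = 2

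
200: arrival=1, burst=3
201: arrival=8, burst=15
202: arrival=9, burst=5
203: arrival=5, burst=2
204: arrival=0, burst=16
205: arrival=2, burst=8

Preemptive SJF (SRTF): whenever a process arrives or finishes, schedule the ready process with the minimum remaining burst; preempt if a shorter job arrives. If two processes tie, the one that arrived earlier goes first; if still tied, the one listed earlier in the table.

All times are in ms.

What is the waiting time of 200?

0

Timeline: | 204 0-1 | 200 1-4 | 205 4-5 | 203 5-7 | 205 7-14 | 202 14-19 | 204 19-34 | 201 34-49 |
Completion: 200=4  201=49  202=19  203=7  204=34  205=14
Waiting(200) = turnaround − burst = 3 − 3 = 0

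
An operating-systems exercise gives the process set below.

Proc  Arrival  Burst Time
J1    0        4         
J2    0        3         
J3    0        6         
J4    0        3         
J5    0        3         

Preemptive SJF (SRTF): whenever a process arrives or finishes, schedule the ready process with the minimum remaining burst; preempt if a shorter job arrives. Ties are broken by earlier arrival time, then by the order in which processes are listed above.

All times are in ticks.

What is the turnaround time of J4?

6

Timeline: | J2 0-3 | J4 3-6 | J5 6-9 | J1 9-13 | J3 13-19 |
Completion: J1=13  J2=3  J3=19  J4=6  J5=9
Turnaround (C−A): J1=13  J2=3  J3=19  J4=6  J5=9
Turnaround(J4) = completion − arrival = 6 − 0 = 6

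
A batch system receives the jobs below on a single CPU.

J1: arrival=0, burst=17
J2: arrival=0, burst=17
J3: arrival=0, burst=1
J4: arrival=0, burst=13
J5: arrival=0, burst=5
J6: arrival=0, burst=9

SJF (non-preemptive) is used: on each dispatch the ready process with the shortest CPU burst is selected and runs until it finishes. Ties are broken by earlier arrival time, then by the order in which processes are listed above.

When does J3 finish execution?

1

Timeline: | J3 0-1 | J5 1-6 | J6 6-15 | J4 15-28 | J1 28-45 | J2 45-62 |
Completion: J1=45  J2=62  J3=1  J4=28  J5=6  J6=15
Turnaround (C−A): J1=45  J2=62  J3=1  J4=28  J5=6  J6=15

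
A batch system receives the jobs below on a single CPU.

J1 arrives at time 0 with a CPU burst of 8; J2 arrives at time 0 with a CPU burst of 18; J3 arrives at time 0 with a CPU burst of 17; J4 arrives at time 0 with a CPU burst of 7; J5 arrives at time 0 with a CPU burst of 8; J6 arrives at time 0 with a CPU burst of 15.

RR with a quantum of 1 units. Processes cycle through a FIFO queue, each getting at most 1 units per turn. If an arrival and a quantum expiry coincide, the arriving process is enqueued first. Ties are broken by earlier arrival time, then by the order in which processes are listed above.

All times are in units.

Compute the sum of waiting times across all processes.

Gantt: | J1 0-1 | J2 1-2 | J3 2-3 | J4 3-4 | J5 4-5 | J6 5-6 | J1 6-7 | J2 7-8 | J3 8-9 | J4 9-10 | J5 10-11 | J6 11-12 | J1 12-13 | J2 13-14 | J3 14-15 | J4 15-16 | J5 16-17 | J6 17-18 | J1 18-19 | J2 19-20 | J3 20-21 | J4 21-22 | J5 22-23 | J6 23-24 | J1 24-25 | J2 25-26 | J3 26-27 | J4 27-28 | J5 28-29 | J6 29-30 | J1 30-31 | J2 31-32 | J3 32-33 | J4 33-34 | J5 34-35 | J6 35-36 | J1 36-37 | J2 37-38 | J3 38-39 | J4 39-40 | J5 40-41 | J6 41-42 | J1 42-43 | J2 43-44 | J3 44-45 | J5 45-46 | J6 46-47 | J2 47-48 | J3 48-49 | J6 49-50 | J2 50-51 | J3 51-52 | J6 52-53 | J2 53-54 | J3 54-55 | J6 55-56 | J2 56-57 | J3 57-58 | J6 58-59 | J2 59-60 | J3 60-61 | J6 61-62 | J2 62-63 | J3 63-64 | J6 64-65 | J2 65-66 | J3 66-67 | J6 67-68 | J2 68-69 | J3 69-70 | J2 70-71 | J3 71-72 | J2 72-73 |
Completion: J1=43  J2=73  J3=72  J4=40  J5=46  J6=68
Waiting = turnaround − burst: J1=35, J2=55, J3=55, J4=33, J5=38, J6=53
Total waiting = 35 + 55 + 55 + 33 + 38 + 53 = 269

269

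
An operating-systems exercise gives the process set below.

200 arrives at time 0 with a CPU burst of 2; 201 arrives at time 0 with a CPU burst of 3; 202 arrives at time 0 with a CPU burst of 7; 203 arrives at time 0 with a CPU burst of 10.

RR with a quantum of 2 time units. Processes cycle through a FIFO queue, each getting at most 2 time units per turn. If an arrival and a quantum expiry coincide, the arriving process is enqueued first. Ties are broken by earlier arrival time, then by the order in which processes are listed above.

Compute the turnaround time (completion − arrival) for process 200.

2

Timeline: | 200 0-2 | 201 2-4 | 202 4-6 | 203 6-8 | 201 8-9 | 202 9-11 | 203 11-13 | 202 13-15 | 203 15-17 | 202 17-18 | 203 18-22 |
Completion: 200=2  201=9  202=18  203=22
Turnaround (C−A): 200=2  201=9  202=18  203=22
Turnaround(200) = completion − arrival = 2 − 0 = 2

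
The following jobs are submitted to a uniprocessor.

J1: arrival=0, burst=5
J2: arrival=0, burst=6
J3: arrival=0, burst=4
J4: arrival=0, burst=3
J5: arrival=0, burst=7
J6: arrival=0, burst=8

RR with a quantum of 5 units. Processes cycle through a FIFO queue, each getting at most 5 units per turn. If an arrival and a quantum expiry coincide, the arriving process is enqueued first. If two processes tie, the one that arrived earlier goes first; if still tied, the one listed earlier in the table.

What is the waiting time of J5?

Schedule: | J1 0-5 | J2 5-10 | J3 10-14 | J4 14-17 | J5 17-22 | J6 22-27 | J2 27-28 | J5 28-30 | J6 30-33 |
Completion: J1=5  J2=28  J3=14  J4=17  J5=30  J6=33
Turnaround (C−A): J1=5  J2=28  J3=14  J4=17  J5=30  J6=33
Waiting(J5) = turnaround − burst = 30 − 7 = 23

23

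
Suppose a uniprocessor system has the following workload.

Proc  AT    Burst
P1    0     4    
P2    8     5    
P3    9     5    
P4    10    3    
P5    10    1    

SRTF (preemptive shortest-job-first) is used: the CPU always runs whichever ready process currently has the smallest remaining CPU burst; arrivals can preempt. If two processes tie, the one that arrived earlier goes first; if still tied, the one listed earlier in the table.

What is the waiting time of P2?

Gantt: | P1 0-4 | idle 4-8 | P2 8-10 | P5 10-11 | P2 11-14 | P4 14-17 | P3 17-22 |
Completion: P1=4  P2=14  P3=22  P4=17  P5=11
Waiting(P2) = turnaround − burst = 6 − 5 = 1

1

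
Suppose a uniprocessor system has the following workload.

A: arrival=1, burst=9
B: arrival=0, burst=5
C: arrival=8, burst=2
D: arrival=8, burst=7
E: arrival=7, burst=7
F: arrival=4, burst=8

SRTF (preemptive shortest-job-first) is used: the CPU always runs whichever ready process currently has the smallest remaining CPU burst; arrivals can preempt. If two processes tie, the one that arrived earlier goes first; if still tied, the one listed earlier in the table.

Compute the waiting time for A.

28

Gantt: | B 0-5 | F 5-8 | C 8-10 | F 10-15 | E 15-22 | D 22-29 | A 29-38 |
Completion: A=38  B=5  C=10  D=29  E=22  F=15
Turnaround (C−A): A=37  B=5  C=2  D=21  E=15  F=11
Waiting(A) = turnaround − burst = 37 − 9 = 28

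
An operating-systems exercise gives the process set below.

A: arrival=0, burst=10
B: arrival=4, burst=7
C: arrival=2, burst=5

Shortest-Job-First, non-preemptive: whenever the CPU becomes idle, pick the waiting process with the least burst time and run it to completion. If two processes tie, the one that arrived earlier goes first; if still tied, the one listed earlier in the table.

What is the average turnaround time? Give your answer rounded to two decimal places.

Schedule: | A 0-10 | C 10-15 | B 15-22 |
Completion: A=10  B=22  C=15
Turnaround (C−A): A=10  B=18  C=13
Turnaround times: A=10, B=18, C=13
Average turnaround = (10+18+13) / 3 = 41/3 = 13.67

13.67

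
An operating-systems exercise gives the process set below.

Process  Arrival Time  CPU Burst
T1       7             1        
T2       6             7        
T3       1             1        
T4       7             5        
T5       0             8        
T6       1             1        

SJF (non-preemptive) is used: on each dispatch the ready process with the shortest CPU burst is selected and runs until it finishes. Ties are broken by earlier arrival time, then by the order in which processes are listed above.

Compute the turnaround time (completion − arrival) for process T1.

Timeline: | T5 0-8 | T3 8-9 | T6 9-10 | T1 10-11 | T4 11-16 | T2 16-23 |
Completion: T1=11  T2=23  T3=9  T4=16  T5=8  T6=10
Turnaround(T1) = completion − arrival = 11 − 7 = 4

4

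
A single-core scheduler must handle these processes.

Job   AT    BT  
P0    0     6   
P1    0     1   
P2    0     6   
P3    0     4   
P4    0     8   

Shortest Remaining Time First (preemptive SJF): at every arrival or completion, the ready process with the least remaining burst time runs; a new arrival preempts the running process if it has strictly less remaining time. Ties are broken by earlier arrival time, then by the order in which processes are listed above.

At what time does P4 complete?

25

Gantt: | P1 0-1 | P3 1-5 | P0 5-11 | P2 11-17 | P4 17-25 |
Completion: P0=11  P1=1  P2=17  P3=5  P4=25
Turnaround (C−A): P0=11  P1=1  P2=17  P3=5  P4=25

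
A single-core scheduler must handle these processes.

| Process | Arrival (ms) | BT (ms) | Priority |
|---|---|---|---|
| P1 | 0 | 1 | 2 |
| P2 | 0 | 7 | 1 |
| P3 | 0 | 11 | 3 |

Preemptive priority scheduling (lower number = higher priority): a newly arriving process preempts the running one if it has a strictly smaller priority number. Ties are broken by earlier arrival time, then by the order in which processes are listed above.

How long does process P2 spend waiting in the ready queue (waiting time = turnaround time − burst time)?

0

Timeline: | P2 0-7 | P1 7-8 | P3 8-19 |
Completion: P1=8  P2=7  P3=19
Turnaround (C−A): P1=8  P2=7  P3=19
Waiting(P2) = turnaround − burst = 7 − 7 = 0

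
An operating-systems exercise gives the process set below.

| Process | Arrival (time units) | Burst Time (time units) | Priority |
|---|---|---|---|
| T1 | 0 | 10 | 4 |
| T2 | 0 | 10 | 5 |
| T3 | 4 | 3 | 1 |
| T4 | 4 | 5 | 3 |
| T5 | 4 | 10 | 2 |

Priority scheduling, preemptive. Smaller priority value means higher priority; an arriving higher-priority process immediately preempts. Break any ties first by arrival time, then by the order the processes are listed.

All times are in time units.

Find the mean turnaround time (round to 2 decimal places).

Timeline: | T1 0-4 | T3 4-7 | T5 7-17 | T4 17-22 | T1 22-28 | T2 28-38 |
Completion: T1=28  T2=38  T3=7  T4=22  T5=17
Turnaround times: T1=28, T2=38, T3=3, T4=18, T5=13
Average turnaround = (28+38+3+18+13) / 5 = 100/5 = 20.00

20.00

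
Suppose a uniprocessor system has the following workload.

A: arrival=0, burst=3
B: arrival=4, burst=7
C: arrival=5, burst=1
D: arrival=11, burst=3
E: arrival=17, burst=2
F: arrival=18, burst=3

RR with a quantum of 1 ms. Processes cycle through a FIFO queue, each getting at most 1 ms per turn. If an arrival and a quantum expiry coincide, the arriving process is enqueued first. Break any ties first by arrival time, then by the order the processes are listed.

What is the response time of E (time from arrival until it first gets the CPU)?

Gantt: | A 0-3 | idle 3-4 | B 4-5 | C 5-6 | B 6-11 | D 11-12 | B 12-13 | D 13-15 | idle 15-17 | E 17-18 | F 18-19 | E 19-20 | F 20-22 |
Completion: A=3  B=13  C=6  D=15  E=20  F=22
Response(E) = first start − arrival = 17 − 17 = 0

0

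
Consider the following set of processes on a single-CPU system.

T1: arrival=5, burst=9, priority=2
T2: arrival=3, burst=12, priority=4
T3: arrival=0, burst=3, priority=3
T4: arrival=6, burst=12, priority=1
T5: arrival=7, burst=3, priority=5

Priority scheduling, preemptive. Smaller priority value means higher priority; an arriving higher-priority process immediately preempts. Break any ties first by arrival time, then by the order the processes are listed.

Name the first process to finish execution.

Gantt: | T3 0-3 | T2 3-5 | T1 5-6 | T4 6-18 | T1 18-26 | T2 26-36 | T5 36-39 |
Completion: T1=26  T2=36  T3=3  T4=18  T5=39
Turnaround (C−A): T1=21  T2=33  T3=3  T4=12  T5=32
Finish order: T3 → T4 → T1 → T2 → T5

T3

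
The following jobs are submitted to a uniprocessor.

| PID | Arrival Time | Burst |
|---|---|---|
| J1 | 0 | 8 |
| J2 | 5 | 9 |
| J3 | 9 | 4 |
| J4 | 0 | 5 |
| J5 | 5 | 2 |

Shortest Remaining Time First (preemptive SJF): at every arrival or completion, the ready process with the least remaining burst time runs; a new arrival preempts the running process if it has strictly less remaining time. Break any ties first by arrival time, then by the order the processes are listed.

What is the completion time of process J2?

28

Timeline: | J4 0-5 | J5 5-7 | J1 7-9 | J3 9-13 | J1 13-19 | J2 19-28 |
Completion: J1=19  J2=28  J3=13  J4=5  J5=7
Turnaround (C−A): J1=19  J2=23  J3=4  J4=5  J5=2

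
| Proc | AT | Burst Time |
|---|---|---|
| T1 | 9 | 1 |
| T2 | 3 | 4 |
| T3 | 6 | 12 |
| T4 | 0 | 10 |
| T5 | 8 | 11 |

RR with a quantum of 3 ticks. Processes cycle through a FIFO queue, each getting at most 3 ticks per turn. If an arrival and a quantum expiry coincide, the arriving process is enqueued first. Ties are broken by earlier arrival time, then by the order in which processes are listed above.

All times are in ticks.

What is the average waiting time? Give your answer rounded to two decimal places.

Gantt: | T4 0-3 | T2 3-6 | T4 6-9 | T3 9-12 | T2 12-13 | T5 13-16 | T1 16-17 | T4 17-20 | T3 20-23 | T5 23-26 | T4 26-27 | T3 27-30 | T5 30-33 | T3 33-36 | T5 36-38 |
Completion: T1=17  T2=13  T3=36  T4=27  T5=38
Turnaround (C−A): T1=8  T2=10  T3=30  T4=27  T5=30
Waiting times: T1=7, T2=6, T3=18, T4=17, T5=19
Average waiting = (7+6+18+17+19) / 5 = 67/5 = 13.40

13.40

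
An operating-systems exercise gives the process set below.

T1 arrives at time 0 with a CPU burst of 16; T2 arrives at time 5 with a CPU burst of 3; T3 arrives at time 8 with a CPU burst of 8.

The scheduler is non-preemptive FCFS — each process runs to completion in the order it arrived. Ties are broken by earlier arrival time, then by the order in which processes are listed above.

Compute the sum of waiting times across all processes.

22

Gantt: | T1 0-16 | T2 16-19 | T3 19-27 |
Completion: T1=16  T2=19  T3=27
Turnaround (C−A): T1=16  T2=14  T3=19
Waiting = turnaround − burst: T1=0, T2=11, T3=11
Total waiting = 0 + 11 + 11 = 22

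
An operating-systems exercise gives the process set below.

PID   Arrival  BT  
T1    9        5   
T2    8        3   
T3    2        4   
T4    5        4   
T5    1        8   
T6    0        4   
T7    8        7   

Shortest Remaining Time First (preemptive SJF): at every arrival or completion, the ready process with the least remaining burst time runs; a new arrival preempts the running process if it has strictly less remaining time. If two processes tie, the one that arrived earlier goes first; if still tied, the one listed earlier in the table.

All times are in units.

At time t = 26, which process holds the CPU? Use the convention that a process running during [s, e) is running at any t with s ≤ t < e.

T7

Timeline: | T6 0-4 | T3 4-8 | T2 8-11 | T4 11-15 | T1 15-20 | T7 20-27 | T5 27-35 |
Completion: T1=20  T2=11  T3=8  T4=15  T5=35  T6=4  T7=27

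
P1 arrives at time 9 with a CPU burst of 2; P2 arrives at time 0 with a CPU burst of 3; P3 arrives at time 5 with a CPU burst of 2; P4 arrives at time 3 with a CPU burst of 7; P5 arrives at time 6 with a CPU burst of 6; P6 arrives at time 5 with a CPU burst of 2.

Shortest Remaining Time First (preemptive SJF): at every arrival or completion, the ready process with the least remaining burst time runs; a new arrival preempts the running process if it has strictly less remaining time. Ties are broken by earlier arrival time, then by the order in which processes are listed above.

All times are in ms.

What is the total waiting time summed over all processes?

18

Gantt: | P2 0-3 | P4 3-5 | P3 5-7 | P6 7-9 | P1 9-11 | P4 11-16 | P5 16-22 |
Completion: P1=11  P2=3  P3=7  P4=16  P5=22  P6=9
Turnaround (C−A): P1=2  P2=3  P3=2  P4=13  P5=16  P6=4
Waiting = turnaround − burst: P1=0, P2=0, P3=0, P4=6, P5=10, P6=2
Total waiting = 0 + 0 + 0 + 6 + 10 + 2 = 18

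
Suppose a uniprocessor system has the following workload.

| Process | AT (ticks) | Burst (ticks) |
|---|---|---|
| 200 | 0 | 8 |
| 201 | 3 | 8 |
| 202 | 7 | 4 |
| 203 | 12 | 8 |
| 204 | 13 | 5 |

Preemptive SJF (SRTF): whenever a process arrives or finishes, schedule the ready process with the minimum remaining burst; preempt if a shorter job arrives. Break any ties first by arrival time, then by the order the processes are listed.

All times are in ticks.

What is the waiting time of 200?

0

Gantt: | 200 0-8 | 202 8-12 | 201 12-13 | 204 13-18 | 201 18-25 | 203 25-33 |
Completion: 200=8  201=25  202=12  203=33  204=18
Waiting(200) = turnaround − burst = 8 − 8 = 0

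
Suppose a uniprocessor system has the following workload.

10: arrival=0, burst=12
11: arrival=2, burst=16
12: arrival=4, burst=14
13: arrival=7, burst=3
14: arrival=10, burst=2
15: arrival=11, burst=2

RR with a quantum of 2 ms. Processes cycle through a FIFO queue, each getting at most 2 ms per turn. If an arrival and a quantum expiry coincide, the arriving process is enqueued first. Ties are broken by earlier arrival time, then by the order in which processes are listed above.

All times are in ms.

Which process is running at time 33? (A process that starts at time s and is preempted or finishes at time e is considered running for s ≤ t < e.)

11

Schedule: | 10 0-2 | 11 2-4 | 10 4-6 | 12 6-8 | 11 8-10 | 10 10-12 | 13 12-14 | 12 14-16 | 14 16-18 | 11 18-20 | 15 20-22 | 10 22-24 | 13 24-25 | 12 25-27 | 11 27-29 | 10 29-31 | 12 31-33 | 11 33-35 | 10 35-37 | 12 37-39 | 11 39-41 | 12 41-43 | 11 43-45 | 12 45-47 | 11 47-49 |
Completion: 10=37  11=49  12=47  13=25  14=18  15=22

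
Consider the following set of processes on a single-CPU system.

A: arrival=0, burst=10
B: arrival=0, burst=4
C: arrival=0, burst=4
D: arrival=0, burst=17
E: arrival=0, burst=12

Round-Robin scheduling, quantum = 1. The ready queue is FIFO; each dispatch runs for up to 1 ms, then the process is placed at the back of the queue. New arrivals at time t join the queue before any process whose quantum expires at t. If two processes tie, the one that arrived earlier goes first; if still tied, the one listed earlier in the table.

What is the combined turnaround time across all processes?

Schedule: | A 0-1 | B 1-2 | C 2-3 | D 3-4 | E 4-5 | A 5-6 | B 6-7 | C 7-8 | D 8-9 | E 9-10 | A 10-11 | B 11-12 | C 12-13 | D 13-14 | E 14-15 | A 15-16 | B 16-17 | C 17-18 | D 18-19 | E 19-20 | A 20-21 | D 21-22 | E 22-23 | A 23-24 | D 24-25 | E 25-26 | A 26-27 | D 27-28 | E 28-29 | A 29-30 | D 30-31 | E 31-32 | A 32-33 | D 33-34 | E 34-35 | A 35-36 | D 36-37 | E 37-38 | D 38-39 | E 39-40 | D 40-41 | E 41-42 | D 42-47 |
Completion: A=36  B=17  C=18  D=47  E=42
Turnaround (C−A): A=36  B=17  C=18  D=47  E=42
Turnaround = completion − arrival: A=36, B=17, C=18, D=47, E=42
Total turnaround = 36 + 17 + 18 + 47 + 42 = 160

160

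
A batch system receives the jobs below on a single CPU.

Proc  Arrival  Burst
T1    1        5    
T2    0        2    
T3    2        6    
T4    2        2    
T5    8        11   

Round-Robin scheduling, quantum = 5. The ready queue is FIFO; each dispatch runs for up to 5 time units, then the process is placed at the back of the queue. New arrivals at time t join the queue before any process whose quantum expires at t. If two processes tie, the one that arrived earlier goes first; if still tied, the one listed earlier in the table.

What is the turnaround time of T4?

12

Gantt: | T2 0-2 | T1 2-7 | T3 7-12 | T4 12-14 | T5 14-19 | T3 19-20 | T5 20-26 |
Completion: T1=7  T2=2  T3=20  T4=14  T5=26
Turnaround (C−A): T1=6  T2=2  T3=18  T4=12  T5=18
Turnaround(T4) = completion − arrival = 14 − 2 = 12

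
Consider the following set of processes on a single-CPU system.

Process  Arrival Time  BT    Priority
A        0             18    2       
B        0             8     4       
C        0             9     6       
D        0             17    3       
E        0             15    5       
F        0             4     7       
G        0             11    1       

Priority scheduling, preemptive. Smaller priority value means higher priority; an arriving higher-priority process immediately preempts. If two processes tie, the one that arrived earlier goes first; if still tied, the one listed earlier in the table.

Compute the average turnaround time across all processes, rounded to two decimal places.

52.71

Timeline: | G 0-11 | A 11-29 | D 29-46 | B 46-54 | E 54-69 | C 69-78 | F 78-82 |
Completion: A=29  B=54  C=78  D=46  E=69  F=82  G=11
Turnaround (C−A): A=29  B=54  C=78  D=46  E=69  F=82  G=11
Turnaround times: A=29, B=54, C=78, D=46, E=69, F=82, G=11
Average turnaround = (29+54+78+46+69+82+11) / 7 = 369/7 = 52.71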